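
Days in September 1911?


30 days

Month: September (month 9)
September has 30 days


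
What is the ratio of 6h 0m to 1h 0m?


6:1 (6.00)

Duration 1: 360 minutes
Duration 2: 60 minutes
Ratio = 360:60
GCD = 60
Simplified = 6:1
As a decimal: 6/1 = 6.00


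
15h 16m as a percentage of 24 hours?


Total minutes: 15×60 + 16 = 916
Day = 24×60 = 1440 minutes
Fraction = 916/1440 ≈ 0.6361
As a percentage: 916/1440 × 100 ≈ 63.61%

0.6361 (63.61%)


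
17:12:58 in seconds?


61978 seconds

Hours: 17 × 3600 = 61200
Minutes: 12 × 60 = 720
Seconds: 58
Total = 61200 + 720 + 58 = 61978


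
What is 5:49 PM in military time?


Input: 5:49 PM
PM: 5 + 12 = 17

17:49


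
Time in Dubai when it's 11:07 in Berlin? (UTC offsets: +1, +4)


Time difference = UTC+4 - UTC+1 = +3 hours
New hour = (11 + 3) mod 24
= 14 mod 24 = 14
Minutes unchanged → 14:07

14:07


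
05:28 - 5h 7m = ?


00:21

Start: 328 minutes from midnight
Subtract: 307 minutes
Remaining: 328 - 307 = 21
Hours: 0, Minutes: 21


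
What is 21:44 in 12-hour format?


9:44 PM

Hour: 21
21 - 12 = 9 → PM


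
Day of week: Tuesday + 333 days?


Saturday

Start: Tuesday (index 1)
(1 + 333) mod 7
= 334 mod 7
= 5
Index 5 → Saturday


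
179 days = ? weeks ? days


Weeks: 179 ÷ 7 = 25 remainder 4

25 weeks 4 days


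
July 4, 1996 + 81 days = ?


Start: July 4, 1996
Add 81 days
July 4 → August 1: 31 - 4 + 1 = 28 days (81 - 28 = 53 left)
August 1 → September 1: 31 - 1 + 1 = 31 days (53 - 31 = 22 left)
September 1 + 22 = September 23, 1996

September 23, 1996


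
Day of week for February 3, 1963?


Zeller's congruence:
q=3, m=14, k=62, j=19
h = (3 + ⌊13×15/5⌋ + 62 + ⌊62/4⌋ + ⌊19/4⌋ - 2×19) mod 7
= (3 + 39 + 62 + 15 + 4 - 38) mod 7
= 85 mod 7 = 1
h=1 → Sunday

Sunday


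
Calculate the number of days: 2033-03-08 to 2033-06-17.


101 days

From March 8, 2033 to June 17, 2033
Rest of March 2033: 31 - 8 = 23
Full months: April 30, May 31
Days into June 2033: 17
Total = 23 + 30 + 31 + 17 = 101 days


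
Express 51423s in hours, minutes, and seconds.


Hours: 51423 ÷ 3600 = 14 remainder 1023
Minutes: 1023 ÷ 60 = 17 remainder 3
Seconds: 3

14h 17m 3s


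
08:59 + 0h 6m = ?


Start: 539 minutes from midnight
Add: 6 minutes
Total: 545 minutes
Hours: 545 ÷ 60 = 9 remainder 5

09:05


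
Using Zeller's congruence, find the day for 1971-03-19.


Friday

Zeller's congruence:
q=19, m=3, k=71, j=19
h = (19 + ⌊13×4/5⌋ + 71 + ⌊71/4⌋ + ⌊19/4⌋ - 2×19) mod 7
= (19 + 10 + 71 + 17 + 4 - 38) mod 7
= 83 mod 7 = 6
h=6 → Friday


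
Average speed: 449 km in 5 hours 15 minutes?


Distance: 449 km
Time: 5h 15m = 315 min = 315/60 = 21/4 hours
Speed = 449 ÷ (21/4) = 449 × 4 / 21 = 1796/21 ≈ 85.5 km/h

85.5 km/h


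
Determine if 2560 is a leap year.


Rules: divisible by 4 AND (not by 100 OR by 400)
2560 ÷ 4 = 640 exactly → divisible by 4
2560 ÷ 100 = 25 remainder 60 → not divisible by 100
Divisible by 4 but not by 100 → leap year

Yes


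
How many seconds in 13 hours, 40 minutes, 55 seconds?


49255 seconds

Hours: 13 × 3600 = 46800
Minutes: 40 × 60 = 2400
Seconds: 55
Total = 46800 + 2400 + 55 = 49255


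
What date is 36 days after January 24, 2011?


March 1, 2011

Start: January 24, 2011
Add 36 days
January 24 → February 1: 31 - 24 + 1 = 8 days (36 - 8 = 28 left)
February 1 → March 1: 28 - 1 + 1 = 28 days (28 - 28 = 0 left)
Land exactly on March 1, 2011


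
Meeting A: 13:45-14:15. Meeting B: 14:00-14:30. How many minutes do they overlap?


Meeting A: 825-855 (in minutes from midnight)
Meeting B: 840-870
Overlap start = max(825, 840) = 840
Overlap end = min(855, 870) = 855
Overlap = max(0, 855 - 840) = 15 min

15 minutes


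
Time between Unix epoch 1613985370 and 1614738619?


Difference = 1614738619 - 1613985370 = 753249 seconds
In hours: 753249 / 3600 ≈ 209.2
In days: 753249 / 86400 ≈ 8.72

753249 seconds (209.2 hours / 8.72 days)


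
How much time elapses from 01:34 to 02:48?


1h 14m

End time in minutes: 2×60 + 48 = 168
Start time in minutes: 1×60 + 34 = 94
Difference = 168 - 94 = 74 minutes
= 1 hours 14 minutes


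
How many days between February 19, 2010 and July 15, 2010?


From February 19, 2010 to July 15, 2010
Rest of February 2010: 28 - 19 = 9
Full months: March 31, April 30, May 31, June 30
Days into July 2010: 15
Total = 9 + 31 + 30 + 31 + 30 + 15 = 146 days

146 days


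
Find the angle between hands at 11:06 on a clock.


63.0°

Hour hand = 11×30 + 6×0.5 = 333.0°
Minute hand = 6×6 = 36°
Difference = |333.0 - 36| = 297.0°
Since > 180°: 360 - 297.0 = 63.0°


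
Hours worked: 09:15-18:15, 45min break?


Total time = (18×60+15) - (9×60+15)
= 1095 - 555 = 540 min
Minus break: 540 - 45 = 495 min
= 8h 15m

8h 15m (495 minutes)


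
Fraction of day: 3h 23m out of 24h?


0.1410 (14.10%)

Total minutes: 3×60 + 23 = 203
Day = 24×60 = 1440 minutes
Fraction = 203/1440 ≈ 0.1410
As a percentage: 203/1440 × 100 ≈ 14.10%


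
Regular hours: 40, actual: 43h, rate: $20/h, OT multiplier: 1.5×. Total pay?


Regular: 40h × $20 = $800.00
Overtime: 43 - 40 = 3h
OT pay: 3h × $20 × 1.5 = $90.00
Total = $800.00 + $90.00 = $890.00

$890.00


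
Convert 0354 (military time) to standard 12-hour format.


Hour: 3
3 < 12 → AM

3:54 AM


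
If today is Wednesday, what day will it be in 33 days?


Start: Wednesday (index 2)
(2 + 33) mod 7
= 35 mod 7
= 0
Index 0 → Monday

Monday


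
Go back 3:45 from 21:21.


Start: 1281 minutes from midnight
Subtract: 225 minutes
Remaining: 1281 - 225 = 1056
Hours: 17, Minutes: 36

17:36


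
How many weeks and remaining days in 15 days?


Weeks: 15 ÷ 7 = 2 remainder 1

2 weeks 1 days


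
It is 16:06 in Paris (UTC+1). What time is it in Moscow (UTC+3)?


Time difference = UTC+3 - UTC+1 = +2 hours
New hour = (16 + 2) mod 24
= 18 mod 24 = 18
Minutes unchanged → 18:06

18:06


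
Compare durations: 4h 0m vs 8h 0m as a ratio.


Duration 1: 240 minutes
Duration 2: 480 minutes
Ratio = 240:480
GCD = 240
Simplified = 1:2
As a decimal: 1/2 = 0.50

1:2 (0.50)


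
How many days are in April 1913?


30 days

Month: April (month 4)
April has 30 days


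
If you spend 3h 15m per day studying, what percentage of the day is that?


13.5%

Time: 195 minutes
Day: 1440 minutes
Percentage = (195/1440) × 100 ≈ 13.5%


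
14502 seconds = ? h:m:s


4h 1m 42s

Hours: 14502 ÷ 3600 = 4 remainder 102
Minutes: 102 ÷ 60 = 1 remainder 42
Seconds: 42


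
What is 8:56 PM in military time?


Input: 8:56 PM
PM: 8 + 12 = 20

20:56


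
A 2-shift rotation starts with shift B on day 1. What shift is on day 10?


Shift A

Shifts: A, B
Start: B (index 1)
Day 10: (1 + 10 - 1) mod 2
= 10 mod 2
= 0
Index 0 → shift A


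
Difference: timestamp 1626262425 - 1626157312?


Difference = 1626262425 - 1626157312 = 105113 seconds
In hours: 105113 / 3600 ≈ 29.2
In days: 105113 / 86400 ≈ 1.22

105113 seconds (29.2 hours / 1.22 days)


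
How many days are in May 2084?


31 days

Month: May (month 5)
May has 31 days


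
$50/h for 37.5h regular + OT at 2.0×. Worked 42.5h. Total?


$2375.00

Regular: 37.5h × $50 = $1875.00
Overtime: 42.5 - 37.5 = 5.0h
OT pay: 5.0h × $50 × 2.0 = $500.00
Total = $1875.00 + $500.00 = $2375.00


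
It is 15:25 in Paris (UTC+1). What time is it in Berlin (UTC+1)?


Time difference = UTC+1 - UTC+1 = +0 hours
New hour = (15 + 0) mod 24
= 15 mod 24 = 15
Minutes unchanged → 15:25

15:25


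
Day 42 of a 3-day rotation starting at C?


Shift B

Shifts: A, B, C
Start: C (index 2)
Day 42: (2 + 42 - 1) mod 3
= 43 mod 3
= 1
Index 1 → shift B


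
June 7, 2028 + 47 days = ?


Start: June 7, 2028
Add 47 days
June 7 → July 1: 30 - 7 + 1 = 24 days (47 - 24 = 23 left)
July 1 + 23 = July 24, 2028

July 24, 2028


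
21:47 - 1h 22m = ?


20:25

Start: 1307 minutes from midnight
Subtract: 82 minutes
Remaining: 1307 - 82 = 1225
Hours: 20, Minutes: 25


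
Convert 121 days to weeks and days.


17 weeks 2 days

Weeks: 121 ÷ 7 = 17 remainder 2


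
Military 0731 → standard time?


Hour: 7
7 < 12 → AM

7:31 AM


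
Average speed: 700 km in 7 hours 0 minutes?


Distance: 700 km
Time: 7 hours
Speed = 700 / 7 = 100.0 km/h

100.0 km/h


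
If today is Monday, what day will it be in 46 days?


Friday

Start: Monday (index 0)
(0 + 46) mod 7
= 46 mod 7
= 4
Index 4 → Friday


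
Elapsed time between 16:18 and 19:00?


End time in minutes: 19×60 + 0 = 1140
Start time in minutes: 16×60 + 18 = 978
Difference = 1140 - 978 = 162 minutes
= 2 hours 42 minutes

2h 42m


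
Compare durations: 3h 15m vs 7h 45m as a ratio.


Duration 1: 195 minutes
Duration 2: 465 minutes
Ratio = 195:465
GCD = 15
Simplified = 13:31
As a decimal: 13/31 ≈ 0.42

13:31 (0.42)


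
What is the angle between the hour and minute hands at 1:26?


113.0°

Hour hand = 1×30 + 26×0.5 = 43.0°
Minute hand = 26×6 = 156°
Difference = |43.0 - 156| = 113.0°


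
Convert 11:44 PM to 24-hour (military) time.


Input: 11:44 PM
PM: 11 + 12 = 23

23:44


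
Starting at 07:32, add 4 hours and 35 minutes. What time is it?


12:07

Start: 452 minutes from midnight
Add: 275 minutes
Total: 727 minutes
Hours: 727 ÷ 60 = 12 remainder 7


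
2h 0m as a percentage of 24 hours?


0.0833 (8.33%)

Total minutes: 2×60 + 0 = 120
Day = 24×60 = 1440 minutes
Fraction = 120/1440 ≈ 0.0833
As a percentage: 120/1440 × 100 ≈ 8.33%


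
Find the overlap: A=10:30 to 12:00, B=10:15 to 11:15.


Meeting A: 630-720 (in minutes from midnight)
Meeting B: 615-675
Overlap start = max(630, 615) = 630
Overlap end = min(720, 675) = 675
Overlap = max(0, 675 - 630) = 45 min

45 minutes


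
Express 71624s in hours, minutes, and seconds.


Hours: 71624 ÷ 3600 = 19 remainder 3224
Minutes: 3224 ÷ 60 = 53 remainder 44
Seconds: 44

19h 53m 44s


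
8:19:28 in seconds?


29968 seconds

Hours: 8 × 3600 = 28800
Minutes: 19 × 60 = 1140
Seconds: 28
Total = 28800 + 1140 + 28 = 29968


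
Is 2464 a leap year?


Yes

Rules: divisible by 4 AND (not by 100 OR by 400)
2464 ÷ 4 = 616 exactly → divisible by 4
2464 ÷ 100 = 24 remainder 64 → not divisible by 100
Divisible by 4 but not by 100 → leap year


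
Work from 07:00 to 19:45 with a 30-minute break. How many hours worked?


12h 15m (735 minutes)

Total time = (19×60+45) - (7×60+0)
= 1185 - 420 = 765 min
Minus break: 765 - 30 = 735 min
= 12h 15m


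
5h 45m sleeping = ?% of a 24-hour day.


24.0%

Time: 345 minutes
Day: 1440 minutes
Percentage = (345/1440) × 100 ≈ 24.0%


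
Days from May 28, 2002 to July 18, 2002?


From May 28, 2002 to July 18, 2002
Rest of May 2002: 31 - 28 = 3
Full months: June 30
Days into July 2002: 18
Total = 3 + 30 + 18 = 51 days

51 days


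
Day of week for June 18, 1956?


Zeller's congruence:
q=18, m=6, k=56, j=19
h = (18 + ⌊13×7/5⌋ + 56 + ⌊56/4⌋ + ⌊19/4⌋ - 2×19) mod 7
= (18 + 18 + 56 + 14 + 4 - 38) mod 7
= 72 mod 7 = 2
h=2 → Monday

Monday


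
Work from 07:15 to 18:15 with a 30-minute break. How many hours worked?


Total time = (18×60+15) - (7×60+15)
= 1095 - 435 = 660 min
Minus break: 660 - 30 = 630 min
= 10h 30m

10h 30m (630 minutes)


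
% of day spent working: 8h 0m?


33.3%

Time: 480 minutes
Day: 1440 minutes
Percentage = (480/1440) × 100 ≈ 33.3%


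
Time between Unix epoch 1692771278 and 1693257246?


485968 seconds (135.0 hours / 5.62 days)

Difference = 1693257246 - 1692771278 = 485968 seconds
In hours: 485968 / 3600 ≈ 135.0
In days: 485968 / 86400 ≈ 5.62


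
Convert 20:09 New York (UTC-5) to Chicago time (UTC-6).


19:09

Time difference = UTC-6 - UTC-5 = -1 hours
New hour = (20 -1) mod 24
= 19 mod 24 = 19
Minutes unchanged → 19:09


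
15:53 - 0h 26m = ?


Start: 953 minutes from midnight
Subtract: 26 minutes
Remaining: 953 - 26 = 927
Hours: 15, Minutes: 27

15:27


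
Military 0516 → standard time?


Hour: 5
5 < 12 → AM

5:16 AM


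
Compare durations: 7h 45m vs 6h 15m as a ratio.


31:25 (1.24)

Duration 1: 465 minutes
Duration 2: 375 minutes
Ratio = 465:375
GCD = 15
Simplified = 31:25
As a decimal: 31/25 = 1.24


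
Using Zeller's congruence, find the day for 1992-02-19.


Wednesday

Zeller's congruence:
q=19, m=14, k=91, j=19
h = (19 + ⌊13×15/5⌋ + 91 + ⌊91/4⌋ + ⌊19/4⌋ - 2×19) mod 7
= (19 + 39 + 91 + 22 + 4 - 38) mod 7
= 137 mod 7 = 4
h=4 → Wednesday


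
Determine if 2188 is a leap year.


Yes

Rules: divisible by 4 AND (not by 100 OR by 400)
2188 ÷ 4 = 547 exactly → divisible by 4
2188 ÷ 100 = 21 remainder 88 → not divisible by 100
Divisible by 4 but not by 100 → leap year


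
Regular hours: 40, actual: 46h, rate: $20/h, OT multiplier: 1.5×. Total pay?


Regular: 40h × $20 = $800.00
Overtime: 46 - 40 = 6h
OT pay: 6h × $20 × 1.5 = $180.00
Total = $800.00 + $180.00 = $980.00

$980.00


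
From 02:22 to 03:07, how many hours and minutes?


End time in minutes: 3×60 + 7 = 187
Start time in minutes: 2×60 + 22 = 142
Difference = 187 - 142 = 45 minutes
= 0 hours 45 minutes

0h 45m


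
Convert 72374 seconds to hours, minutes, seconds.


Hours: 72374 ÷ 3600 = 20 remainder 374
Minutes: 374 ÷ 60 = 6 remainder 14
Seconds: 14

20h 6m 14s


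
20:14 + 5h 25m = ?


01:39 (next day)

Start: 1214 minutes from midnight
Add: 325 minutes
Total: 1539 minutes
Hours: 1539 ÷ 60 = 25 remainder 39
25 ≥ 24 → 25 - 24 = 1 (next day)


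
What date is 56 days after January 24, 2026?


Start: January 24, 2026
Add 56 days
January 24 → February 1: 31 - 24 + 1 = 8 days (56 - 8 = 48 left)
February 1 → March 1: 28 - 1 + 1 = 28 days (48 - 28 = 20 left)
March 1 + 20 = March 21, 2026

March 21, 2026


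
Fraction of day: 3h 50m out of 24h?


Total minutes: 3×60 + 50 = 230
Day = 24×60 = 1440 minutes
Fraction = 230/1440 ≈ 0.1597
As a percentage: 230/1440 × 100 ≈ 15.97%

0.1597 (15.97%)


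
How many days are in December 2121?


Month: December (month 12)
December has 31 days

31 days


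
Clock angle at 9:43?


33.5°

Hour hand = 9×30 + 43×0.5 = 291.5°
Minute hand = 43×6 = 258°
Difference = |291.5 - 258| = 33.5°


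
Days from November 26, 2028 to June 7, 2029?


From November 26, 2028 to June 7, 2029
Rest of November 2028: 30 - 26 = 4
Full months: December 31, January 31, February 2029 28, March 31, April 30, May 31
Days into June 2029: 7
Total = 4 + 31 + 31 + 28 + 31 + 30 + 31 + 7 = 193 days

193 days


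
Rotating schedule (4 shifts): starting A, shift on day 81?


Shifts: A, B, C, D
Start: A (index 0)
Day 81: (0 + 81 - 1) mod 4
= 80 mod 4
= 0
Index 0 → shift A

Shift A


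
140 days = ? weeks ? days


20 weeks 0 days

Weeks: 140 ÷ 7 = 20 remainder 0


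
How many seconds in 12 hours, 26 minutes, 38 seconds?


44798 seconds

Hours: 12 × 3600 = 43200
Minutes: 26 × 60 = 1560
Seconds: 38
Total = 43200 + 1560 + 38 = 44798


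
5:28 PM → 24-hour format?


17:28

Input: 5:28 PM
PM: 5 + 12 = 17


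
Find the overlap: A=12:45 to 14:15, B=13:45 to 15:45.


Meeting A: 765-855 (in minutes from midnight)
Meeting B: 825-945
Overlap start = max(765, 825) = 825
Overlap end = min(855, 945) = 855
Overlap = max(0, 855 - 825) = 30 min

30 minutes


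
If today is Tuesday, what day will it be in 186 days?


Saturday

Start: Tuesday (index 1)
(1 + 186) mod 7
= 187 mod 7
= 5
Index 5 → Saturday


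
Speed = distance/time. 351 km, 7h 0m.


Distance: 351 km
Time: 7 hours
Speed = 351 / 7 ≈ 50.1 km/h

50.1 km/h


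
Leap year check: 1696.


Rules: divisible by 4 AND (not by 100 OR by 400)
1696 ÷ 4 = 424 exactly → divisible by 4
1696 ÷ 100 = 16 remainder 96 → not divisible by 100
Divisible by 4 but not by 100 → leap year

Yes


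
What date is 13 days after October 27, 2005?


Start: October 27, 2005
Add 13 days
October 27 → November 1: 31 - 27 + 1 = 5 days (13 - 5 = 8 left)
November 1 + 8 = November 9, 2005

November 9, 2005


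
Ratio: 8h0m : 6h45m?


32:27 (1.19)

Duration 1: 480 minutes
Duration 2: 405 minutes
Ratio = 480:405
GCD = 15
Simplified = 32:27
As a decimal: 32/27 ≈ 1.19


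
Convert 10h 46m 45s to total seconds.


38805 seconds

Hours: 10 × 3600 = 36000
Minutes: 46 × 60 = 2760
Seconds: 45
Total = 36000 + 2760 + 45 = 38805


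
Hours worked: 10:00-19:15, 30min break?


8h 45m (525 minutes)

Total time = (19×60+15) - (10×60+0)
= 1155 - 600 = 555 min
Minus break: 555 - 30 = 525 min
= 8h 45m


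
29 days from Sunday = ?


Monday

Start: Sunday (index 6)
(6 + 29) mod 7
= 35 mod 7
= 0
Index 0 → Monday


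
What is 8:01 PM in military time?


Input: 8:01 PM
PM: 8 + 12 = 20

20:01


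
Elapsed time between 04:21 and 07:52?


End time in minutes: 7×60 + 52 = 472
Start time in minutes: 4×60 + 21 = 261
Difference = 472 - 261 = 211 minutes
= 3 hours 31 minutes

3h 31m


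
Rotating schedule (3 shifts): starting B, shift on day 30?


Shifts: A, B, C
Start: B (index 1)
Day 30: (1 + 30 - 1) mod 3
= 30 mod 3
= 0
Index 0 → shift A

Shift A


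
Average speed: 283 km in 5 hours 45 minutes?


Distance: 283 km
Time: 5h 45m = 345 min = 345/60 = 23/4 hours
Speed = 283 ÷ (23/4) = 283 × 4 / 23 = 1132/23 ≈ 49.2 km/h

49.2 km/h


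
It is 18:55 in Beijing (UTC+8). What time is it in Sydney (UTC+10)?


Time difference = UTC+10 - UTC+8 = +2 hours
New hour = (18 + 2) mod 24
= 20 mod 24 = 20
Minutes unchanged → 20:55

20:55


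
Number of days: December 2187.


Month: December (month 12)
December has 31 days

31 days


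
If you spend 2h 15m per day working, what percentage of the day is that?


9.4%

Time: 135 minutes
Day: 1440 minutes
Percentage = (135/1440) × 100 ≈ 9.4%


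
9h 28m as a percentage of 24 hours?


Total minutes: 9×60 + 28 = 568
Day = 24×60 = 1440 minutes
Fraction = 568/1440 ≈ 0.3944
As a percentage: 568/1440 × 100 ≈ 39.44%

0.3944 (39.44%)


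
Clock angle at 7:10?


Hour hand = 7×30 + 10×0.5 = 215.0°
Minute hand = 10×6 = 60°
Difference = |215.0 - 60| = 155.0°

155.0°


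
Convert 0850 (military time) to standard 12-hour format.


Hour: 8
8 < 12 → AM

8:50 AM


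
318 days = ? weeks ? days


45 weeks 3 days

Weeks: 318 ÷ 7 = 45 remainder 3


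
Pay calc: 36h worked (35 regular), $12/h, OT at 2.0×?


$444.00

Regular: 35h × $12 = $420.00
Overtime: 36 - 35 = 1h
OT pay: 1h × $12 × 2.0 = $24.00
Total = $420.00 + $24.00 = $444.00


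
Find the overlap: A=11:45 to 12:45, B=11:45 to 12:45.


Meeting A: 705-765 (in minutes from midnight)
Meeting B: 705-765
Overlap start = max(705, 705) = 705
Overlap end = min(765, 765) = 765
Overlap = max(0, 765 - 705) = 60 min

60 minutes


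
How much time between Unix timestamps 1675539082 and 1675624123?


85041 seconds (23.6 hours / 0.98 days)

Difference = 1675624123 - 1675539082 = 85041 seconds
In hours: 85041 / 3600 ≈ 23.6
In days: 85041 / 86400 ≈ 0.98


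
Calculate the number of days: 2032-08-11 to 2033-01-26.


From August 11, 2032 to January 26, 2033
Rest of August 2032: 31 - 11 = 20
Full months: September 30, October 31, November 30, December 31
Days into January 2033: 26
Total = 20 + 30 + 31 + 30 + 31 + 26 = 168 days

168 days


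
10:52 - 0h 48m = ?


Start: 652 minutes from midnight
Subtract: 48 minutes
Remaining: 652 - 48 = 604
Hours: 10, Minutes: 4

10:04


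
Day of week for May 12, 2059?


Monday

Zeller's congruence:
q=12, m=5, k=59, j=20
h = (12 + ⌊13×6/5⌋ + 59 + ⌊59/4⌋ + ⌊20/4⌋ - 2×20) mod 7
= (12 + 15 + 59 + 14 + 5 - 40) mod 7
= 65 mod 7 = 2
h=2 → Monday


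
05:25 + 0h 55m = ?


Start: 325 minutes from midnight
Add: 55 minutes
Total: 380 minutes
Hours: 380 ÷ 60 = 6 remainder 20

06:20


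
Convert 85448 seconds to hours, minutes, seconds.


Hours: 85448 ÷ 3600 = 23 remainder 2648
Minutes: 2648 ÷ 60 = 44 remainder 8
Seconds: 8

23h 44m 8s


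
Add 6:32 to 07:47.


14:19

Start: 467 minutes from midnight
Add: 392 minutes
Total: 859 minutes
Hours: 859 ÷ 60 = 14 remainder 19


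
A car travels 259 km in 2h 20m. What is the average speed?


111.0 km/h

Distance: 259 km
Time: 2h 20m = 140 min = 140/60 = 7/3 hours
Speed = 259 ÷ (7/3) = 259 × 3 / 7 = 777/7 = 111.0 km/h


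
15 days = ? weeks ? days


Weeks: 15 ÷ 7 = 2 remainder 1

2 weeks 1 days


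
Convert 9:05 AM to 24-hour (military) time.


09:05

Input: 9:05 AM
AM hour stays: 9


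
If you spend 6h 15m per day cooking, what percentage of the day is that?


26.0%

Time: 375 minutes
Day: 1440 minutes
Percentage = (375/1440) × 100 ≈ 26.0%


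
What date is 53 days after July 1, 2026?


Start: July 1, 2026
Add 53 days
July 1 → August 1: 31 - 1 + 1 = 31 days (53 - 31 = 22 left)
August 1 + 22 = August 23, 2026

August 23, 2026


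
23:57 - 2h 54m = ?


21:03

Start: 1437 minutes from midnight
Subtract: 174 minutes
Remaining: 1437 - 174 = 1263
Hours: 21, Minutes: 3


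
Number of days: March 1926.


Month: March (month 3)
March has 31 days

31 days


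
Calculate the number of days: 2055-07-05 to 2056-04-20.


290 days

From July 5, 2055 to April 20, 2056
Rest of July 2055: 31 - 5 = 26
Full months: August 31, September 30, October 31, November 30, December 31, January 31, February 2056 29, March 31
Days into April 2056: 20
Total = 26 + 31 + 30 + 31 + 30 + 31 + 31 + 29 + 31 + 20 = 290 days


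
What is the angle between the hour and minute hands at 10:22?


Hour hand = 10×30 + 22×0.5 = 311.0°
Minute hand = 22×6 = 132°
Difference = |311.0 - 132| = 179.0°

179.0°


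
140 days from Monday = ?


Monday

Start: Monday (index 0)
(0 + 140) mod 7
= 140 mod 7
= 0
Index 0 → Monday


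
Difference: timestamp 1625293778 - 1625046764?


Difference = 1625293778 - 1625046764 = 247014 seconds
In hours: 247014 / 3600 ≈ 68.6
In days: 247014 / 86400 ≈ 2.86

247014 seconds (68.6 hours / 2.86 days)


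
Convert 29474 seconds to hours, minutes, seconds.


Hours: 29474 ÷ 3600 = 8 remainder 674
Minutes: 674 ÷ 60 = 11 remainder 14
Seconds: 14

8h 11m 14s


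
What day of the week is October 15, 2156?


Friday

Zeller's congruence:
q=15, m=10, k=56, j=21
h = (15 + ⌊13×11/5⌋ + 56 + ⌊56/4⌋ + ⌊21/4⌋ - 2×21) mod 7
= (15 + 28 + 56 + 14 + 5 - 42) mod 7
= 76 mod 7 = 6
h=6 → Friday


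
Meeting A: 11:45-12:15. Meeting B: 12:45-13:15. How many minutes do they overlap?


Meeting A: 705-735 (in minutes from midnight)
Meeting B: 765-795
Overlap start = max(705, 765) = 765
Overlap end = min(735, 795) = 735
Overlap = max(0, 735 - 765) = 0 min

0 minutes


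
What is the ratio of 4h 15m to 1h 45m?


Duration 1: 255 minutes
Duration 2: 105 minutes
Ratio = 255:105
GCD = 15
Simplified = 17:7
As a decimal: 17/7 ≈ 2.43

17:7 (2.43)


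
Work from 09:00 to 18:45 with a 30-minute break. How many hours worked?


Total time = (18×60+45) - (9×60+0)
= 1125 - 540 = 585 min
Minus break: 585 - 30 = 555 min
= 9h 15m

9h 15m (555 minutes)


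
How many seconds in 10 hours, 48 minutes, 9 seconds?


38889 seconds

Hours: 10 × 3600 = 36000
Minutes: 48 × 60 = 2880
Seconds: 9
Total = 36000 + 2880 + 9 = 38889


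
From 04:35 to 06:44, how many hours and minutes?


End time in minutes: 6×60 + 44 = 404
Start time in minutes: 4×60 + 35 = 275
Difference = 404 - 275 = 129 minutes
= 2 hours 9 minutes

2h 9m


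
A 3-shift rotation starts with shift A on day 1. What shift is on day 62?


Shift B

Shifts: A, B, C
Start: A (index 0)
Day 62: (0 + 62 - 1) mod 3
= 61 mod 3
= 1
Index 1 → shift B


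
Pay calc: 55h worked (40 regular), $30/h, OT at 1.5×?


Regular: 40h × $30 = $1200.00
Overtime: 55 - 40 = 15h
OT pay: 15h × $30 × 1.5 = $675.00
Total = $1200.00 + $675.00 = $1875.00

$1875.00


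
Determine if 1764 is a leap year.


Rules: divisible by 4 AND (not by 100 OR by 400)
1764 ÷ 4 = 441 exactly → divisible by 4
1764 ÷ 100 = 17 remainder 64 → not divisible by 100
Divisible by 4 but not by 100 → leap year

Yes


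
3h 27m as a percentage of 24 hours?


Total minutes: 3×60 + 27 = 207
Day = 24×60 = 1440 minutes
Fraction = 207/1440 ≈ 0.1438
As a percentage: 207/1440 × 100 ≈ 14.38%

0.1438 (14.38%)


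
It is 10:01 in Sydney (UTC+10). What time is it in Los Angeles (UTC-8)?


Time difference = UTC-8 - UTC+10 = -18 hours
New hour = (10 -18) mod 24
= -8 mod 24 = 16
Minutes unchanged → 16:01; -8 < 0 → previous day

16:01 (previous day)


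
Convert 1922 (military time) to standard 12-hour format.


Hour: 19
19 - 12 = 7 → PM

7:22 PM


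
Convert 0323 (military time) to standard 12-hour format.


Hour: 3
3 < 12 → AM

3:23 AM


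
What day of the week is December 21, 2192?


Zeller's congruence:
q=21, m=12, k=92, j=21
h = (21 + ⌊13×13/5⌋ + 92 + ⌊92/4⌋ + ⌊21/4⌋ - 2×21) mod 7
= (21 + 33 + 92 + 23 + 5 - 42) mod 7
= 132 mod 7 = 6
h=6 → Friday

Friday


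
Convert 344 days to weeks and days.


49 weeks 1 days

Weeks: 344 ÷ 7 = 49 remainder 1


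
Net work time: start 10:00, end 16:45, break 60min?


5h 45m (345 minutes)

Total time = (16×60+45) - (10×60+0)
= 1005 - 600 = 405 min
Minus break: 405 - 60 = 345 min
= 5h 45m


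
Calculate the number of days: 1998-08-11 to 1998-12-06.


117 days

From August 11, 1998 to December 6, 1998
Rest of August 1998: 31 - 11 = 20
Full months: September 30, October 31, November 30
Days into December 1998: 6
Total = 20 + 30 + 31 + 30 + 6 = 117 days


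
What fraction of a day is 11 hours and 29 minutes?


Total minutes: 11×60 + 29 = 689
Day = 24×60 = 1440 minutes
Fraction = 689/1440 ≈ 0.4785
As a percentage: 689/1440 × 100 ≈ 47.85%

0.4785 (47.85%)


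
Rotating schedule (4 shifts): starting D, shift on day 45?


Shifts: A, B, C, D
Start: D (index 3)
Day 45: (3 + 45 - 1) mod 4
= 47 mod 4
= 3
Index 3 → shift D

Shift D


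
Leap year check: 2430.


No

Rules: divisible by 4 AND (not by 100 OR by 400)
2430 ÷ 4 = 607 remainder 2 → not divisible by 4
Not divisible by 4 → not a leap year


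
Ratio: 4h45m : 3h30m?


19:14 (1.36)

Duration 1: 285 minutes
Duration 2: 210 minutes
Ratio = 285:210
GCD = 15
Simplified = 19:14
As a decimal: 19/14 ≈ 1.36


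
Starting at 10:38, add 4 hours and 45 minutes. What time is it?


15:23

Start: 638 minutes from midnight
Add: 285 minutes
Total: 923 minutes
Hours: 923 ÷ 60 = 15 remainder 23


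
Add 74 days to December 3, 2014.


Start: December 3, 2014
Add 74 days
December 3 → January 1: 31 - 3 + 1 = 29 days (74 - 29 = 45 left)
January 1 → February 1: 31 - 1 + 1 = 31 days (45 - 31 = 14 left)
February 1 + 14 = February 15, 2015

February 15, 2015


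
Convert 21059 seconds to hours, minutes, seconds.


Hours: 21059 ÷ 3600 = 5 remainder 3059
Minutes: 3059 ÷ 60 = 50 remainder 59
Seconds: 59

5h 50m 59s


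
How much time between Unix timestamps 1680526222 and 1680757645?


231423 seconds (64.3 hours / 2.68 days)

Difference = 1680757645 - 1680526222 = 231423 seconds
In hours: 231423 / 3600 ≈ 64.3
In days: 231423 / 86400 ≈ 2.68


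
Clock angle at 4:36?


Hour hand = 4×30 + 36×0.5 = 138.0°
Minute hand = 36×6 = 216°
Difference = |138.0 - 216| = 78.0°

78.0°


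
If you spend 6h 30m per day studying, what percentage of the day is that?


Time: 390 minutes
Day: 1440 minutes
Percentage = (390/1440) × 100 ≈ 27.1%

27.1%


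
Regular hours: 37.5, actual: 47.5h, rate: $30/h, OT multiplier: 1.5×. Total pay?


Regular: 37.5h × $30 = $1125.00
Overtime: 47.5 - 37.5 = 10.0h
OT pay: 10.0h × $30 × 1.5 = $450.00
Total = $1125.00 + $450.00 = $1575.00

$1575.00


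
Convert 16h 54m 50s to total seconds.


Hours: 16 × 3600 = 57600
Minutes: 54 × 60 = 3240
Seconds: 50
Total = 57600 + 3240 + 50 = 60890

60890 seconds


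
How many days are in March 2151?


Month: March (month 3)
March has 31 days

31 days


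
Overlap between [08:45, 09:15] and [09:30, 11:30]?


Meeting A: 525-555 (in minutes from midnight)
Meeting B: 570-690
Overlap start = max(525, 570) = 570
Overlap end = min(555, 690) = 555
Overlap = max(0, 555 - 570) = 0 min

0 minutes


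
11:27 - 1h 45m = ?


Start: 687 minutes from midnight
Subtract: 105 minutes
Remaining: 687 - 105 = 582
Hours: 9, Minutes: 42

09:42


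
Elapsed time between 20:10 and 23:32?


End time in minutes: 23×60 + 32 = 1412
Start time in minutes: 20×60 + 10 = 1210
Difference = 1412 - 1210 = 202 minutes
= 3 hours 22 minutes

3h 22m


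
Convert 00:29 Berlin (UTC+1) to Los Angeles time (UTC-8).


Time difference = UTC-8 - UTC+1 = -9 hours
New hour = (0 -9) mod 24
= -9 mod 24 = 15
Minutes unchanged → 15:29; -9 < 0 → previous day

15:29 (previous day)


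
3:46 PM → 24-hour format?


15:46

Input: 3:46 PM
PM: 3 + 12 = 15


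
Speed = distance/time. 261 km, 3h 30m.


74.6 km/h

Distance: 261 km
Time: 3h 30m = 210 min = 210/60 = 7/2 hours
Speed = 261 ÷ (7/2) = 261 × 2 / 7 = 522/7 ≈ 74.6 km/h


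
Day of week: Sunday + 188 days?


Start: Sunday (index 6)
(6 + 188) mod 7
= 194 mod 7
= 5
Index 5 → Saturday

Saturday


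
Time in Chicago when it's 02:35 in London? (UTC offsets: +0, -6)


20:35 (previous day)

Time difference = UTC-6 - UTC+0 = -6 hours
New hour = (2 -6) mod 24
= -4 mod 24 = 20
Minutes unchanged → 20:35; -4 < 0 → previous day


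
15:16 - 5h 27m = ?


Start: 916 minutes from midnight
Subtract: 327 minutes
Remaining: 916 - 327 = 589
Hours: 9, Minutes: 49

09:49


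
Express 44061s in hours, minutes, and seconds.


12h 14m 21s

Hours: 44061 ÷ 3600 = 12 remainder 861
Minutes: 861 ÷ 60 = 14 remainder 21
Seconds: 21


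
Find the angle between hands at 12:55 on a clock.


57.5°

Hour hand (12 ≡ 0 on the dial): 0×30 + 55×0.5 = 27.5°
Minute hand = 55×6 = 330°
Difference = |27.5 - 330| = 302.5°
Since > 180°: 360 - 302.5 = 57.5°


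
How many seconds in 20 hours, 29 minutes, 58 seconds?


Hours: 20 × 3600 = 72000
Minutes: 29 × 60 = 1740
Seconds: 58
Total = 72000 + 1740 + 58 = 73798

73798 seconds


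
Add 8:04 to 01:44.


Start: 104 minutes from midnight
Add: 484 minutes
Total: 588 minutes
Hours: 588 ÷ 60 = 9 remainder 48

09:48


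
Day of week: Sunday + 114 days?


Tuesday

Start: Sunday (index 6)
(6 + 114) mod 7
= 120 mod 7
= 1
Index 1 → Tuesday


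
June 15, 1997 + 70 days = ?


Start: June 15, 1997
Add 70 days
June 15 → July 1: 30 - 15 + 1 = 16 days (70 - 16 = 54 left)
July 1 → August 1: 31 - 1 + 1 = 31 days (54 - 31 = 23 left)
August 1 + 23 = August 24, 1997

August 24, 1997


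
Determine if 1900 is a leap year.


Rules: divisible by 4 AND (not by 100 OR by 400)
1900 ÷ 4 = 475 exactly → divisible by 4
1900 ÷ 100 = 19 exactly → divisible by 100
1900 ÷ 400 = 4 remainder 300 → not divisible by 400
Divisible by 100 but not by 400 → not a leap year

No


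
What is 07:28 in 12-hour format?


Hour: 7
7 < 12 → AM

7:28 AM


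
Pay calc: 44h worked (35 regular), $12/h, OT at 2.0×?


Regular: 35h × $12 = $420.00
Overtime: 44 - 35 = 9h
OT pay: 9h × $12 × 2.0 = $216.00
Total = $420.00 + $216.00 = $636.00

$636.00


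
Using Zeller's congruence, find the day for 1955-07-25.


Monday

Zeller's congruence:
q=25, m=7, k=55, j=19
h = (25 + ⌊13×8/5⌋ + 55 + ⌊55/4⌋ + ⌊19/4⌋ - 2×19) mod 7
= (25 + 20 + 55 + 13 + 4 - 38) mod 7
= 79 mod 7 = 2
h=2 → Monday


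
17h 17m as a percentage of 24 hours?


0.7201 (72.01%)

Total minutes: 17×60 + 17 = 1037
Day = 24×60 = 1440 minutes
Fraction = 1037/1440 ≈ 0.7201
As a percentage: 1037/1440 × 100 ≈ 72.01%


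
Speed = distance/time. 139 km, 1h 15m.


Distance: 139 km
Time: 1h 15m = 75 min = 75/60 = 5/4 hours
Speed = 139 ÷ (5/4) = 139 × 4 / 5 = 556/5 = 111.2 km/h

111.2 km/h


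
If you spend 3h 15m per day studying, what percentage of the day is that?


13.5%

Time: 195 minutes
Day: 1440 minutes
Percentage = (195/1440) × 100 ≈ 13.5%


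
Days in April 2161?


30 days

Month: April (month 4)
April has 30 days


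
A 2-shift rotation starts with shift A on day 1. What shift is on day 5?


Shift A

Shifts: A, B
Start: A (index 0)
Day 5: (0 + 5 - 1) mod 2
= 4 mod 2
= 0
Index 0 → shift A


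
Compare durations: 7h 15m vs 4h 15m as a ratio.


29:17 (1.71)

Duration 1: 435 minutes
Duration 2: 255 minutes
Ratio = 435:255
GCD = 15
Simplified = 29:17
As a decimal: 29/17 ≈ 1.71


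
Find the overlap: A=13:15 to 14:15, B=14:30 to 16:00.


0 minutes

Meeting A: 795-855 (in minutes from midnight)
Meeting B: 870-960
Overlap start = max(795, 870) = 870
Overlap end = min(855, 960) = 855
Overlap = max(0, 855 - 870) = 0 min


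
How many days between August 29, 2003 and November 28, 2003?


91 days

From August 29, 2003 to November 28, 2003
Rest of August 2003: 31 - 29 = 2
Full months: September 30, October 31
Days into November 2003: 28
Total = 2 + 30 + 31 + 28 = 91 days


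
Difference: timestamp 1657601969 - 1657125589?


476380 seconds (132.3 hours / 5.51 days)

Difference = 1657601969 - 1657125589 = 476380 seconds
In hours: 476380 / 3600 ≈ 132.3
In days: 476380 / 86400 ≈ 5.51


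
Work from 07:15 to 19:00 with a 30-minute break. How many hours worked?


11h 15m (675 minutes)

Total time = (19×60+0) - (7×60+15)
= 1140 - 435 = 705 min
Minus break: 705 - 30 = 675 min
= 11h 15m


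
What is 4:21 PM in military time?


Input: 4:21 PM
PM: 4 + 12 = 16

16:21


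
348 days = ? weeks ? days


Weeks: 348 ÷ 7 = 49 remainder 5

49 weeks 5 days


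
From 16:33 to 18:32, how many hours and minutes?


1h 59m

End time in minutes: 18×60 + 32 = 1112
Start time in minutes: 16×60 + 33 = 993
Difference = 1112 - 993 = 119 minutes
= 1 hours 59 minutes


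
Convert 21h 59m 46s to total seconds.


79186 seconds

Hours: 21 × 3600 = 75600
Minutes: 59 × 60 = 3540
Seconds: 46
Total = 75600 + 3540 + 46 = 79186


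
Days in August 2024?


31 days

Month: August (month 8)
August has 31 days


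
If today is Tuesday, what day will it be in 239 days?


Start: Tuesday (index 1)
(1 + 239) mod 7
= 240 mod 7
= 2
Index 2 → Wednesday

Wednesday


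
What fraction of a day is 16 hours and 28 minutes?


Total minutes: 16×60 + 28 = 988
Day = 24×60 = 1440 minutes
Fraction = 988/1440 ≈ 0.6861
As a percentage: 988/1440 × 100 ≈ 68.61%

0.6861 (68.61%)


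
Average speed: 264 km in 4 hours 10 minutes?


Distance: 264 km
Time: 4h 10m = 250 min = 250/60 = 25/6 hours
Speed = 264 ÷ (25/6) = 264 × 6 / 25 = 1584/25 ≈ 63.4 km/h

63.4 km/h


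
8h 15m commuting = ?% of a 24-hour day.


34.4%

Time: 495 minutes
Day: 1440 minutes
Percentage = (495/1440) × 100 ≈ 34.4%


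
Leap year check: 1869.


Rules: divisible by 4 AND (not by 100 OR by 400)
1869 ÷ 4 = 467 remainder 1 → not divisible by 4
Not divisible by 4 → not a leap year

No


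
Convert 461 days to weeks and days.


65 weeks 6 days

Weeks: 461 ÷ 7 = 65 remainder 6


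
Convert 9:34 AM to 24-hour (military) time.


Input: 9:34 AM
AM hour stays: 9

09:34


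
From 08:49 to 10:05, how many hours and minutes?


1h 16m

End time in minutes: 10×60 + 5 = 605
Start time in minutes: 8×60 + 49 = 529
Difference = 605 - 529 = 76 minutes
= 1 hours 16 minutes


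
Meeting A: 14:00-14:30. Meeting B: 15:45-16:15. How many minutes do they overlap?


Meeting A: 840-870 (in minutes from midnight)
Meeting B: 945-975
Overlap start = max(840, 945) = 945
Overlap end = min(870, 975) = 870
Overlap = max(0, 870 - 945) = 0 min

0 minutes


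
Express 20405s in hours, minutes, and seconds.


5h 40m 5s

Hours: 20405 ÷ 3600 = 5 remainder 2405
Minutes: 2405 ÷ 60 = 40 remainder 5
Seconds: 5


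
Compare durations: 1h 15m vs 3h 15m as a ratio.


Duration 1: 75 minutes
Duration 2: 195 minutes
Ratio = 75:195
GCD = 15
Simplified = 5:13
As a decimal: 5/13 ≈ 0.38

5:13 (0.38)


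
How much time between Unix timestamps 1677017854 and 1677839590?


Difference = 1677839590 - 1677017854 = 821736 seconds
In hours: 821736 / 3600 ≈ 228.3
In days: 821736 / 86400 ≈ 9.51

821736 seconds (228.3 hours / 9.51 days)


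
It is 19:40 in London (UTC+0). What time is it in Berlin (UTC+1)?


20:40

Time difference = UTC+1 - UTC+0 = +1 hours
New hour = (19 + 1) mod 24
= 20 mod 24 = 20
Minutes unchanged → 20:40


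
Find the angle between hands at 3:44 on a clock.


Hour hand = 3×30 + 44×0.5 = 112.0°
Minute hand = 44×6 = 264°
Difference = |112.0 - 264| = 152.0°

152.0°


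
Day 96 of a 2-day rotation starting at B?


Shifts: A, B
Start: B (index 1)
Day 96: (1 + 96 - 1) mod 2
= 96 mod 2
= 0
Index 0 → shift A

Shift A


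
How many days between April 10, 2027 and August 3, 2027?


115 days

From April 10, 2027 to August 3, 2027
Rest of April 2027: 30 - 10 = 20
Full months: May 31, June 30, July 31
Days into August 2027: 3
Total = 20 + 31 + 30 + 31 + 3 = 115 days


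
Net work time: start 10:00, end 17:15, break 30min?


Total time = (17×60+15) - (10×60+0)
= 1035 - 600 = 435 min
Minus break: 435 - 30 = 405 min
= 6h 45m

6h 45m (405 minutes)


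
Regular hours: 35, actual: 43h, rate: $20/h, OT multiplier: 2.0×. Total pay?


Regular: 35h × $20 = $700.00
Overtime: 43 - 35 = 8h
OT pay: 8h × $20 × 2.0 = $320.00
Total = $700.00 + $320.00 = $1020.00

$1020.00


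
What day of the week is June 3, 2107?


Zeller's congruence:
q=3, m=6, k=7, j=21
h = (3 + ⌊13×7/5⌋ + 7 + ⌊7/4⌋ + ⌊21/4⌋ - 2×21) mod 7
= (3 + 18 + 7 + 1 + 5 - 42) mod 7
= -8 mod 7 = 6
h=6 → Friday

Friday


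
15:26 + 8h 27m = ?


Start: 926 minutes from midnight
Add: 507 minutes
Total: 1433 minutes
Hours: 1433 ÷ 60 = 23 remainder 53

23:53


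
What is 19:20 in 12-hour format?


Hour: 19
19 - 12 = 7 → PM

7:20 PM


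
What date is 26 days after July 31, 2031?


Start: July 31, 2031
Add 26 days
July 31 → August 1: 31 - 31 + 1 = 1 days (26 - 1 = 25 left)
August 1 + 25 = August 26, 2031

August 26, 2031


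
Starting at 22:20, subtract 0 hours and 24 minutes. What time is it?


Start: 1340 minutes from midnight
Subtract: 24 minutes
Remaining: 1340 - 24 = 1316
Hours: 21, Minutes: 56

21:56


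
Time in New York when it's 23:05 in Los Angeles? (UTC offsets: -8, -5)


02:05 (next day)

Time difference = UTC-5 - UTC-8 = +3 hours
New hour = (23 + 3) mod 24
= 26 mod 24 = 2
Minutes unchanged → 02:05; 26 ≥ 24 → next day


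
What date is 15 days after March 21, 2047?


April 5, 2047

Start: March 21, 2047
Add 15 days
March 21 → April 1: 31 - 21 + 1 = 11 days (15 - 11 = 4 left)
April 1 + 4 = April 5, 2047


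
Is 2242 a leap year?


No

Rules: divisible by 4 AND (not by 100 OR by 400)
2242 ÷ 4 = 560 remainder 2 → not divisible by 4
Not divisible by 4 → not a leap year


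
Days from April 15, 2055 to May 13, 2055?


28 days

From April 15, 2055 to May 13, 2055
Rest of April 2055: 30 - 15 = 15
Days into May 2055: 13
Total = 15 + 13 = 28 days


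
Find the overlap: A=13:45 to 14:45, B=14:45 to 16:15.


0 minutes

Meeting A: 825-885 (in minutes from midnight)
Meeting B: 885-975
Overlap start = max(825, 885) = 885
Overlap end = min(885, 975) = 885
Overlap = max(0, 885 - 885) = 0 min
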